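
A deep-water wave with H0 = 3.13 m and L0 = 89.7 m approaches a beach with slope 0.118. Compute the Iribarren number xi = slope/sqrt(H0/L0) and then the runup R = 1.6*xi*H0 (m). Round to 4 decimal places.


xi = slope / sqrt(H0/L0)
H0/L0 = 3.13/89.7 = 0.034894
sqrt(0.034894) = 0.186800
xi = 0.118 / 0.186800 = 0.631693
R = 1.6 * xi * H0 = 1.6 * 0.631693 * 3.13
R = 3.1635 m

3.1635


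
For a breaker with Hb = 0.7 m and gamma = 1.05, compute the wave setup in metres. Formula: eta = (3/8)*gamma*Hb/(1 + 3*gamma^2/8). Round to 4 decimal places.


eta = (3/8) * gamma * Hb / (1 + 3*gamma^2/8)
Numerator = (3/8) * 1.05 * 0.7 = 0.275625
Denominator = 1 + 3*1.05^2/8 = 1 + 0.413438 = 1.413438
eta = 0.275625 / 1.413438
eta = 0.1950 m

0.1950


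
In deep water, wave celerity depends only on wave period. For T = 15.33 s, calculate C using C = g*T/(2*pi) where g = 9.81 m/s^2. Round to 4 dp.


We use the deep-water celerity formula:
C = g * T / (2 * pi)
C = 9.81 * 15.33 / (2 * 3.14159...)
C = 150.387300 / 6.283185
C = 23.9349 m/s

23.9349


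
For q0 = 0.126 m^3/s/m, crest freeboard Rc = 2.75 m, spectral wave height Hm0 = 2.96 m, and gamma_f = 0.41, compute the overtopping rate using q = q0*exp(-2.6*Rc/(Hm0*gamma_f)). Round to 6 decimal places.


q = q0 * exp(-2.6 * Rc / (Hm0 * gamma_f))
Exponent = -2.6 * 2.75 / (2.96 * 0.41)
= -2.6 * 2.75 / 1.2136
= -5.891562
exp(-5.891562) = 0.002763
q = 0.126 * 0.002763
q = 0.000348 m^3/s/m

0.000348


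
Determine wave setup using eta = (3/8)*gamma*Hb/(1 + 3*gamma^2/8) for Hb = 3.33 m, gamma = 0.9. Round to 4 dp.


eta = (3/8) * gamma * Hb / (1 + 3*gamma^2/8)
Numerator = (3/8) * 0.9 * 3.33 = 1.123875
Denominator = 1 + 3*0.9^2/8 = 1 + 0.303750 = 1.303750
eta = 1.123875 / 1.303750
eta = 0.8620 m

0.8620


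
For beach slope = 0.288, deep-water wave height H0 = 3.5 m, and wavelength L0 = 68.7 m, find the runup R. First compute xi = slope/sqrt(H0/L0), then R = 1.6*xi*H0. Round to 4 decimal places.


xi = slope / sqrt(H0/L0)
H0/L0 = 3.5/68.7 = 0.050946
sqrt(0.050946) = 0.225713
xi = 0.288 / 0.225713 = 1.275959
R = 1.6 * xi * H0 = 1.6 * 1.275959 * 3.5
R = 7.1454 m

7.1454


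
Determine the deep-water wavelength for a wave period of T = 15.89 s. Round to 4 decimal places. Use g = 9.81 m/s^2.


L0 = g * T^2 / (2 * pi)
L0 = 9.81 * 15.89^2 / (2 * pi)
L0 = 9.81 * 252.4921 / 6.28319
L0 = 2476.9475 / 6.28319
L0 = 394.2184 m

394.2184


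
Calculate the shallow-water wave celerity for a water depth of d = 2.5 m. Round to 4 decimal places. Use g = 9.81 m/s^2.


Using the shallow-water approximation:
C = sqrt(g * d) = sqrt(9.81 * 2.5)
C = sqrt(24.5250)
C = 4.9523 m/s

4.9523


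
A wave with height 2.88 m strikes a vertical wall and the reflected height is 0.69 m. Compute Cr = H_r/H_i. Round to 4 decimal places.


Cr = H_r / H_i
Cr = 0.69 / 2.88
Cr = 0.2396

0.2396


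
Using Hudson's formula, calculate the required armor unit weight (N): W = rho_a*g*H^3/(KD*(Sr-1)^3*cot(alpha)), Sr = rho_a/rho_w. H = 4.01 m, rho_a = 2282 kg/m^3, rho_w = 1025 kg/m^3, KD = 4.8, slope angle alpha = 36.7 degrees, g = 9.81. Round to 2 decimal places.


Sr = rho_a / rho_w = 2282 / 1025 = 2.226341
(Sr - 1) = 1.226341
(Sr - 1)^3 = 1.844311
cot(36.7) = 1 / tan(36.7) = 1 / 0.745377 = 1.341603
Numerator = 2282 * 9.81 * 4.01^3 = 1443503.2477
Denominator = 4.8 * 1.844311 * 1.341603 = 11.876801
W = 1443503.2477 / 11.876801
W = 121539.74 N

121539.74


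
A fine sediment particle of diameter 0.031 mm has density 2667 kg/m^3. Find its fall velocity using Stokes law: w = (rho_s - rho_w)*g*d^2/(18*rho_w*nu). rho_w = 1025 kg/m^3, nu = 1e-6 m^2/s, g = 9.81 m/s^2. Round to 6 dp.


w = (rho_s - rho_w) * g * d^2 / (18 * rho_w * nu)
d = 0.031 mm = 0.000031 m
rho_s - rho_w = 2667 - 1025 = 1642
Numerator = 1642 * 9.81 * (0.000031)^2 = 0.000015479807
Denominator = 18 * 1025 * 1e-6 = 0.018450
w = 0.000839 m/s

0.000839


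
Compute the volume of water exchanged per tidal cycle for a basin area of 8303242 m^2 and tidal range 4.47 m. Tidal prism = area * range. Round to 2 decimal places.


Tidal prism = Area * Tidal range
P = 8303242 * 4.47
P = 37115491.74 m^3

37115491.74


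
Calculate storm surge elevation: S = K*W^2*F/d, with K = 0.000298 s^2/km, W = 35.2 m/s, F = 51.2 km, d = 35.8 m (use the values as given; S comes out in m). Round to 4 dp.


S = K * W^2 * F / d
W^2 = 35.2^2 = 1239.04
S = 0.000298 * 1239.04 * 51.2 / 35.8
Numerator = 0.000298 * 1239.04 * 51.2 = 18.904777
S = 18.904777 / 35.8 = 0.5281 m

0.5281


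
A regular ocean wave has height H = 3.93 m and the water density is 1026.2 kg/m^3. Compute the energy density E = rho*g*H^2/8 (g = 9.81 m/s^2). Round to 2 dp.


E = (1/8) * rho * g * H^2
E = (1/8) * 1026.2 * 9.81 * 3.93^2
E = 0.125 * 1026.2 * 9.81 * 15.4449
E = 19435.52 J/m^2

19435.52


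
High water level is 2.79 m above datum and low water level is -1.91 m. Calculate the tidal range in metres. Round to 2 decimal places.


Tidal range = High water - Low water
Tidal range = 2.79 - (-1.91)
Tidal range = 4.70 m

4.70


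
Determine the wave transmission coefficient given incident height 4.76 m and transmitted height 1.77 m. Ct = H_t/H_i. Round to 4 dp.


Ct = H_t / H_i
Ct = 1.77 / 4.76
Ct = 0.3718

0.3718


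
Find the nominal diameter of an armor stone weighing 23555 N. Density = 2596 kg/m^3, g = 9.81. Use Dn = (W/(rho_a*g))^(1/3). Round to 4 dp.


V = W / (rho_a * g)
V = 23555 / (2596 * 9.81)
V = 23555 / 25466.76
V = 0.924931 m^3
Dn = V^(1/3) = 0.924931^(1/3)
Dn = 0.9743 m

0.9743


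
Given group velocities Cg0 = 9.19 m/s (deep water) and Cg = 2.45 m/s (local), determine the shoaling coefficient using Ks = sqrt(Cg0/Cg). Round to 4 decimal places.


Ks = sqrt(Cg0 / Cg)
Ks = sqrt(9.19 / 2.45)
Ks = sqrt(3.7510)
Ks = 1.9368

1.9368


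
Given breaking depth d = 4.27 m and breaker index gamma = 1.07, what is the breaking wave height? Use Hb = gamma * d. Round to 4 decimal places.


Hb = gamma * d
Hb = 1.07 * 4.27
Hb = 4.5689 m

4.5689


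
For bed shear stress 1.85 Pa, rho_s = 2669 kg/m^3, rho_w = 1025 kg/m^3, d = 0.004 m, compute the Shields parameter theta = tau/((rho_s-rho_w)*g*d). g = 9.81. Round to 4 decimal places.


theta = tau / ((rho_s - rho_w) * g * d)
rho_s - rho_w = 2669 - 1025 = 1644
Denominator = 1644 * 9.81 * 0.004 = 64.510560
theta = 1.85 / 64.510560
theta = 0.0287

0.0287


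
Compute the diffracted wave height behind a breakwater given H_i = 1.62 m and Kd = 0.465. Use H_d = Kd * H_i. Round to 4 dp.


H_d = Kd * H_i
H_d = 0.465 * 1.62
H_d = 0.7533 m

0.7533


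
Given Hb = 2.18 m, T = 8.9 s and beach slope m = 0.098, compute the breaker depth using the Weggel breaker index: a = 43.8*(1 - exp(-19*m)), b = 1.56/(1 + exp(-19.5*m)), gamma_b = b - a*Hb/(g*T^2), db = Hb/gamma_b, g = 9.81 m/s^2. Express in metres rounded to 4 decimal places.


a = 43.8 * (1 - exp(-19 * m))
exp(-19 * 0.098) = exp(-1.8620) = 0.155362
a = 43.8 * (1 - 0.155362) = 36.995162
b = 1.56 / (1 + exp(-19.5 * m))
exp(-19.5 * 0.098) = exp(-1.9110) = 0.147932
b = 1.56 / (1 + 0.147932) = 1.358965
Hb / (g * T^2) = 2.18 / (9.81 * 8.9^2) = 2.18 / 777.0501 = 0.00280548
gamma_b = b - a * Hb/(g*T^2) = 1.358965 - 36.995162 * 0.00280548 = 1.255176
db = Hb / gamma_b = 2.18 / 1.255176
db = 1.7368 m

1.7368


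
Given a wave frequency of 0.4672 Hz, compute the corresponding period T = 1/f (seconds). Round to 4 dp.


T = 1 / f
T = 1 / 0.4672
T = 2.1404 s

2.1404


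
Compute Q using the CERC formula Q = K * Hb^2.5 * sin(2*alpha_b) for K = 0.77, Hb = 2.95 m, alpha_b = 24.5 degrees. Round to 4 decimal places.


Q = K * Hb^2.5 * sin(2 * alpha_b)
Hb^2.5 = 2.95^2.5 = 14.947035
sin(2 * 24.5) = sin(49.0) = 0.754710
Q = 0.77 * 14.947035 * 0.754710
Q = 8.6861 m^3/s

8.6861


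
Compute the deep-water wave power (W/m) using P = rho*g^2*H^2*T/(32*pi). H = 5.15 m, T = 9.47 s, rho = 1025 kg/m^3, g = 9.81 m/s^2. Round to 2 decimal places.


P = rho * g^2 * H^2 * T / (32 * pi)
P = 1025 * 9.81^2 * 5.15^2 * 9.47 / (32 * pi)
P = 1025 * 96.2361 * 26.5225 * 9.47 / 100.53096
P = 246448.66 W/m

246448.66


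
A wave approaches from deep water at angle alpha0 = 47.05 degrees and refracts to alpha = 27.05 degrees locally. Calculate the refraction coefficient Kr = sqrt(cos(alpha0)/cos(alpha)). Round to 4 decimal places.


Kr = sqrt(cos(alpha0) / cos(alpha))
cos(47.05) = 0.681360
cos(27.05) = 0.890610
Kr = sqrt(0.681360 / 0.890610)
Kr = sqrt(0.765049)
Kr = 0.8747

0.8747


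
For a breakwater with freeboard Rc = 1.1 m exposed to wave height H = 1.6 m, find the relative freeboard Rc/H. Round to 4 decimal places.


Relative freeboard = Rc / H
= 1.1 / 1.6
= 0.6875

0.6875


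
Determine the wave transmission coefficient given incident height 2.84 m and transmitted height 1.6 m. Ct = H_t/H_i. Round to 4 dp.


Ct = H_t / H_i
Ct = 1.6 / 2.84
Ct = 0.5634

0.5634


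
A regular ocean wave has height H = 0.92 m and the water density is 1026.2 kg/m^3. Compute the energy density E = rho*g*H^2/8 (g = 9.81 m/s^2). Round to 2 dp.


E = (1/8) * rho * g * H^2
E = (1/8) * 1026.2 * 9.81 * 0.92^2
E = 0.125 * 1026.2 * 9.81 * 0.8464
E = 1065.09 J/m^2

1065.09


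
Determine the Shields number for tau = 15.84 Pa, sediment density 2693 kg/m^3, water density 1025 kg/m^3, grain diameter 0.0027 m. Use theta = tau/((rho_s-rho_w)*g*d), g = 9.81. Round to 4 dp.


theta = tau / ((rho_s - rho_w) * g * d)
rho_s - rho_w = 2693 - 1025 = 1668
Denominator = 1668 * 9.81 * 0.0027 = 44.180316
theta = 15.84 / 44.180316
theta = 0.3585

0.3585


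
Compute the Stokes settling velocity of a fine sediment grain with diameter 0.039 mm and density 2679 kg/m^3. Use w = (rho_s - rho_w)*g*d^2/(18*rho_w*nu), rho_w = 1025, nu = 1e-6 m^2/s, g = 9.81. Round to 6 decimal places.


w = (rho_s - rho_w) * g * d^2 / (18 * rho_w * nu)
d = 0.039 mm = 0.000039 m
rho_s - rho_w = 2679 - 1025 = 1654
Numerator = 1654 * 9.81 * (0.000039)^2 = 0.000024679351
Denominator = 18 * 1025 * 1e-6 = 0.018450
w = 0.001338 m/s

0.001338


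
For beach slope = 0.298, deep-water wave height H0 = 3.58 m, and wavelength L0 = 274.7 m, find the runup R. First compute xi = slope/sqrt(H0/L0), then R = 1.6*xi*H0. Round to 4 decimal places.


xi = slope / sqrt(H0/L0)
H0/L0 = 3.58/274.7 = 0.013032
sqrt(0.013032) = 0.114160
xi = 0.298 / 0.114160 = 2.610382
R = 1.6 * xi * H0 = 1.6 * 2.610382 * 3.58
R = 14.9523 m

14.9523


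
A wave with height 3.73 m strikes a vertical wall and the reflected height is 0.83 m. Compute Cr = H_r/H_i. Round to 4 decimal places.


Cr = H_r / H_i
Cr = 0.83 / 3.73
Cr = 0.2225

0.2225


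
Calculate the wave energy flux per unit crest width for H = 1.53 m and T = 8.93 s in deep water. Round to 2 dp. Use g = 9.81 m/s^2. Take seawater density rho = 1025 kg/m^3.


P = rho * g^2 * H^2 * T / (32 * pi)
P = 1025 * 9.81^2 * 1.53^2 * 8.93 / (32 * pi)
P = 1025 * 96.2361 * 2.3409 * 8.93 / 100.53096
P = 20511.45 W/m

20511.45


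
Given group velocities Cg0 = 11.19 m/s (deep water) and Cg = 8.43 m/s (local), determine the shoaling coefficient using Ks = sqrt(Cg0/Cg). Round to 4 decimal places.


Ks = sqrt(Cg0 / Cg)
Ks = sqrt(11.19 / 8.43)
Ks = sqrt(1.3274)
Ks = 1.1521

1.1521


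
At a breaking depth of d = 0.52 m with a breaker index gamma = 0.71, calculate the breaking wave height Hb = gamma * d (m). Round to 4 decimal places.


Hb = gamma * d
Hb = 0.71 * 0.52
Hb = 0.3692 m

0.3692


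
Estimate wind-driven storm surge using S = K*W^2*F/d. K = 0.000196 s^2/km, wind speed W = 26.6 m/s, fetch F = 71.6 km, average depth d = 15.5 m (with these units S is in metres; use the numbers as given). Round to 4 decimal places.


S = K * W^2 * F / d
W^2 = 26.6^2 = 707.56
S = 0.000196 * 707.56 * 71.6 / 15.5
Numerator = 0.000196 * 707.56 * 71.6 = 9.929614
S = 9.929614 / 15.5 = 0.6406 m

0.6406


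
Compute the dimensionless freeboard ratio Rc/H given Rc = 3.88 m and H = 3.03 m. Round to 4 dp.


Relative freeboard = Rc / H
= 3.88 / 3.03
= 1.2805

1.2805


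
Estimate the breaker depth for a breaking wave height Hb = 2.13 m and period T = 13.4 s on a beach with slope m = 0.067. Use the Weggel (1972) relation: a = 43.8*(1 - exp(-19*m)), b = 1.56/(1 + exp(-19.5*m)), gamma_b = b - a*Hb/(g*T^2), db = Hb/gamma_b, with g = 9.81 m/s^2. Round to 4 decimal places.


a = 43.8 * (1 - exp(-19 * m))
exp(-19 * 0.067) = exp(-1.2730) = 0.279990
a = 43.8 * (1 - 0.279990) = 31.536421
b = 1.56 / (1 + exp(-19.5 * m))
exp(-19.5 * 0.067) = exp(-1.3065) = 0.270766
b = 1.56 / (1 + 0.270766) = 1.227606
Hb / (g * T^2) = 2.13 / (9.81 * 13.4^2) = 2.13 / 1761.4836 = 0.00120921
gamma_b = b - a * Hb/(g*T^2) = 1.227606 - 31.536421 * 0.00120921 = 1.189472
db = Hb / gamma_b = 2.13 / 1.189472
db = 1.7907 m

1.7907


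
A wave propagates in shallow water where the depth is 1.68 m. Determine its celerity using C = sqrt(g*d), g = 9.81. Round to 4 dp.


Using the shallow-water approximation:
C = sqrt(g * d) = sqrt(9.81 * 1.68)
C = sqrt(16.4808)
C = 4.0597 m/s

4.0597


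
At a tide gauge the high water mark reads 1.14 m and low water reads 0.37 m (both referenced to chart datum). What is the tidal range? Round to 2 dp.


Tidal range = High water - Low water
Tidal range = 1.14 - (0.37)
Tidal range = 0.77 m

0.77


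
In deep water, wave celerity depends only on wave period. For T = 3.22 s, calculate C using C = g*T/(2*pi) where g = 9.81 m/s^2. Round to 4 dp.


We use the deep-water celerity formula:
C = g * T / (2 * pi)
C = 9.81 * 3.22 / (2 * 3.14159...)
C = 31.588200 / 6.283185
C = 5.0274 m/s

5.0274


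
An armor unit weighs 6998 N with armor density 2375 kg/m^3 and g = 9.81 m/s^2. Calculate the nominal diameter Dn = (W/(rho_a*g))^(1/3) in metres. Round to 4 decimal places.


V = W / (rho_a * g)
V = 6998 / (2375 * 9.81)
V = 6998 / 23298.75
V = 0.300359 m^3
Dn = V^(1/3) = 0.300359^(1/3)
Dn = 0.6697 m

0.6697


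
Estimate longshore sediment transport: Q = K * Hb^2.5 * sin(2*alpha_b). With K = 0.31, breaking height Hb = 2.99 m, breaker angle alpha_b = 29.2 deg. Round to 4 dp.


Q = K * Hb^2.5 * sin(2 * alpha_b)
Hb^2.5 = 2.99^2.5 = 15.458878
sin(2 * 29.2) = sin(58.4) = 0.851727
Q = 0.31 * 15.458878 * 0.851727
Q = 4.0817 m^3/s

4.0817


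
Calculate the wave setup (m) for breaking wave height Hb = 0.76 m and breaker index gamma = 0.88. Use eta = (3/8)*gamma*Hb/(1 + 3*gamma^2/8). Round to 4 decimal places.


eta = (3/8) * gamma * Hb / (1 + 3*gamma^2/8)
Numerator = (3/8) * 0.88 * 0.76 = 0.250800
Denominator = 1 + 3*0.88^2/8 = 1 + 0.290400 = 1.290400
eta = 0.250800 / 1.290400
eta = 0.1944 m

0.1944


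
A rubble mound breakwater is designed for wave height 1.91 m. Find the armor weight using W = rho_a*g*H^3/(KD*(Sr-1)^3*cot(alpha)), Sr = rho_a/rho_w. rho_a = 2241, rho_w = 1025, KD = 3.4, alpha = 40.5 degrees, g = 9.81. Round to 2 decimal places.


Sr = rho_a / rho_w = 2241 / 1025 = 2.186341
(Sr - 1) = 1.186341
(Sr - 1)^3 = 1.669664
cot(40.5) = 1 / tan(40.5) = 1 / 0.854081 = 1.170850
Numerator = 2241 * 9.81 * 1.91^3 = 153183.1393
Denominator = 3.4 * 1.669664 * 1.170850 = 6.646747
W = 153183.1393 / 6.646747
W = 23046.33 N

23046.33


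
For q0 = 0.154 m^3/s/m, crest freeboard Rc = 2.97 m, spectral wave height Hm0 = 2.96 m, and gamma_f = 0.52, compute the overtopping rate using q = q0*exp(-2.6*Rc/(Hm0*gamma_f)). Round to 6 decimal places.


q = q0 * exp(-2.6 * Rc / (Hm0 * gamma_f))
Exponent = -2.6 * 2.97 / (2.96 * 0.52)
= -2.6 * 2.97 / 1.5392
= -5.016892
exp(-5.016892) = 0.006625
q = 0.154 * 0.006625
q = 0.001020 m^3/s/m

0.001020


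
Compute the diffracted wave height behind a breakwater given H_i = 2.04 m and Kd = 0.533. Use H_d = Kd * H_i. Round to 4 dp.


H_d = Kd * H_i
H_d = 0.533 * 2.04
H_d = 1.0873 m

1.0873


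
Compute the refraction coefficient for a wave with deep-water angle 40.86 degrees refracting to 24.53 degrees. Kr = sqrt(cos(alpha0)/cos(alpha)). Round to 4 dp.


Kr = sqrt(cos(alpha0) / cos(alpha))
cos(40.86) = 0.756310
cos(24.53) = 0.909744
Kr = sqrt(0.756310 / 0.909744)
Kr = sqrt(0.831344)
Kr = 0.9118

0.9118


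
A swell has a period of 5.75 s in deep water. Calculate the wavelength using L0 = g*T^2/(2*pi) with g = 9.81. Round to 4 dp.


L0 = g * T^2 / (2 * pi)
L0 = 9.81 * 5.75^2 / (2 * pi)
L0 = 9.81 * 33.0625 / 6.28319
L0 = 324.3431 / 6.28319
L0 = 51.6208 m

51.6208


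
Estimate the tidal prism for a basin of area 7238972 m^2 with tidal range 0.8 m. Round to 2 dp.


Tidal prism = Area * Tidal range
P = 7238972 * 0.8
P = 5791177.60 m^3

5791177.60


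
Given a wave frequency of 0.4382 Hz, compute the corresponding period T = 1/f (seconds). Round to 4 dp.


T = 1 / f
T = 1 / 0.4382
T = 2.2821 s

2.2821


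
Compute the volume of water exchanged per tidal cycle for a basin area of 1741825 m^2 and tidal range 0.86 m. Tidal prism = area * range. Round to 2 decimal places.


Tidal prism = Area * Tidal range
P = 1741825 * 0.86
P = 1497969.50 m^3

1497969.50


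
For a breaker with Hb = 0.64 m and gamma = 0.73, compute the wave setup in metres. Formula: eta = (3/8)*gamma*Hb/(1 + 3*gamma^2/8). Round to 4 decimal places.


eta = (3/8) * gamma * Hb / (1 + 3*gamma^2/8)
Numerator = (3/8) * 0.73 * 0.64 = 0.175200
Denominator = 1 + 3*0.73^2/8 = 1 + 0.199838 = 1.199838
eta = 0.175200 / 1.199838
eta = 0.1460 m

0.1460


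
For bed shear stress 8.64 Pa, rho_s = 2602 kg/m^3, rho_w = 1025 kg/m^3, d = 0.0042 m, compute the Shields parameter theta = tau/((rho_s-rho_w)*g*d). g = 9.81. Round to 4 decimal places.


theta = tau / ((rho_s - rho_w) * g * d)
rho_s - rho_w = 2602 - 1025 = 1577
Denominator = 1577 * 9.81 * 0.0042 = 64.975554
theta = 8.64 / 64.975554
theta = 0.1330

0.1330


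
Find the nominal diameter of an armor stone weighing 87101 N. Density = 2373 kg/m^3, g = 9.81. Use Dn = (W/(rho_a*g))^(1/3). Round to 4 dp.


V = W / (rho_a * g)
V = 87101 / (2373 * 9.81)
V = 87101 / 23279.13
V = 3.741592 m^3
Dn = V^(1/3) = 3.741592^(1/3)
Dn = 1.5525 m

1.5525


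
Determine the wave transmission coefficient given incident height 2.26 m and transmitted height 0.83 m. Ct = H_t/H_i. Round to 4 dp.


Ct = H_t / H_i
Ct = 0.83 / 2.26
Ct = 0.3673

0.3673


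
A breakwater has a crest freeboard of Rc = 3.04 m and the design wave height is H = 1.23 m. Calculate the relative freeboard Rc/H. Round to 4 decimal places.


Relative freeboard = Rc / H
= 3.04 / 1.23
= 2.4715

2.4715


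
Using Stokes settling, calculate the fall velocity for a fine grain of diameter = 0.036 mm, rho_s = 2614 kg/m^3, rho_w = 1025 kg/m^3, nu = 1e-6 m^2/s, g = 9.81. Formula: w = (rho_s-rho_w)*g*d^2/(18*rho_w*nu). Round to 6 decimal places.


w = (rho_s - rho_w) * g * d^2 / (18 * rho_w * nu)
d = 0.036 mm = 0.000036 m
rho_s - rho_w = 2614 - 1025 = 1589
Numerator = 1589 * 9.81 * (0.000036)^2 = 0.000020202165
Denominator = 18 * 1025 * 1e-6 = 0.018450
w = 0.001095 m/s

0.001095


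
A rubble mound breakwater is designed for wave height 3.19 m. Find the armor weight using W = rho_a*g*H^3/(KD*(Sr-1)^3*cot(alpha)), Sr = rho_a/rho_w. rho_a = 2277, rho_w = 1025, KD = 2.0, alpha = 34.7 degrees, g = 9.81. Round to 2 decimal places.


Sr = rho_a / rho_w = 2277 / 1025 = 2.221463
(Sr - 1) = 1.221463
(Sr - 1)^3 = 1.822390
cot(34.7) = 1 / tan(34.7) = 1 / 0.692433 = 1.444183
Numerator = 2277 * 9.81 * 3.19^3 = 725110.3216
Denominator = 2.0 * 1.822390 * 1.444183 = 5.263732
W = 725110.3216 / 5.263732
W = 137755.95 N

137755.95


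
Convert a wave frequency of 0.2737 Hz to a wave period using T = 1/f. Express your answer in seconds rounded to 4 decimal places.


T = 1 / f
T = 1 / 0.2737
T = 3.6536 s

3.6536


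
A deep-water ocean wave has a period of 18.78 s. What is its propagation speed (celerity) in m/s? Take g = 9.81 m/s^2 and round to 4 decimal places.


We use the deep-water celerity formula:
C = g * T / (2 * pi)
C = 9.81 * 18.78 / (2 * 3.14159...)
C = 184.231800 / 6.283185
C = 29.3214 m/s

29.3214


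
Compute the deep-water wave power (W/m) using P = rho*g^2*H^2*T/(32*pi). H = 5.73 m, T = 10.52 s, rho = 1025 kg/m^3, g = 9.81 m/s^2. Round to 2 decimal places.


P = rho * g^2 * H^2 * T / (32 * pi)
P = 1025 * 9.81^2 * 5.73^2 * 10.52 / (32 * pi)
P = 1025 * 96.2361 * 32.8329 * 10.52 / 100.53096
P = 338912.05 W/m

338912.05


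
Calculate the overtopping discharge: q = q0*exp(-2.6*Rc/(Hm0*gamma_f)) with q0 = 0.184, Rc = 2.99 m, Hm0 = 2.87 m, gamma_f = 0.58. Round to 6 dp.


q = q0 * exp(-2.6 * Rc / (Hm0 * gamma_f))
Exponent = -2.6 * 2.99 / (2.87 * 0.58)
= -2.6 * 2.99 / 1.6646
= -4.670191
exp(-4.670191) = 0.009370
q = 0.184 * 0.009370
q = 0.001724 m^3/s/m

0.001724


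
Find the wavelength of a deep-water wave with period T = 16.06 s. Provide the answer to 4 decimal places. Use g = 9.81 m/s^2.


L0 = g * T^2 / (2 * pi)
L0 = 9.81 * 16.06^2 / (2 * pi)
L0 = 9.81 * 257.9236 / 6.28319
L0 = 2530.2305 / 6.28319
L0 = 402.6987 m

402.6987


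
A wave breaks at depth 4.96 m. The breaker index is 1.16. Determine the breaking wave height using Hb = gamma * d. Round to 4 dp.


Hb = gamma * d
Hb = 1.16 * 4.96
Hb = 5.7536 m

5.7536


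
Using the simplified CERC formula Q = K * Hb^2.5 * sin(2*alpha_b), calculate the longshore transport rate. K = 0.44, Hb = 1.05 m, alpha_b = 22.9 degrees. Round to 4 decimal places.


Q = K * Hb^2.5 * sin(2 * alpha_b)
Hb^2.5 = 1.05^2.5 = 1.129726
sin(2 * 22.9) = sin(45.8) = 0.716911
Q = 0.44 * 1.129726 * 0.716911
Q = 0.3564 m^3/s

0.3564


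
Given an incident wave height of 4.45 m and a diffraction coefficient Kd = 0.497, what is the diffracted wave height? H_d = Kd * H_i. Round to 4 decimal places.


H_d = Kd * H_i
H_d = 0.497 * 4.45
H_d = 2.2117 m

2.2117


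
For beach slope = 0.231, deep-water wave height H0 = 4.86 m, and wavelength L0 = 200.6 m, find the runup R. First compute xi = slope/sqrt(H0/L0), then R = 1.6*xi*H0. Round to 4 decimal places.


xi = slope / sqrt(H0/L0)
H0/L0 = 4.86/200.6 = 0.024227
sqrt(0.024227) = 0.155651
xi = 0.231 / 0.155651 = 1.484087
R = 1.6 * xi * H0 = 1.6 * 1.484087 * 4.86
R = 11.5403 m

11.5403


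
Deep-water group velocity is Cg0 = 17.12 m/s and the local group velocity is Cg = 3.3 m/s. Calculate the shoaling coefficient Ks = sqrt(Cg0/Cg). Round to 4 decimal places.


Ks = sqrt(Cg0 / Cg)
Ks = sqrt(17.12 / 3.3)
Ks = sqrt(5.1879)
Ks = 2.2777

2.2777


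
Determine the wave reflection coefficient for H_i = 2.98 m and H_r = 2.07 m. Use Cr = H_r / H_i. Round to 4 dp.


Cr = H_r / H_i
Cr = 2.07 / 2.98
Cr = 0.6946

0.6946


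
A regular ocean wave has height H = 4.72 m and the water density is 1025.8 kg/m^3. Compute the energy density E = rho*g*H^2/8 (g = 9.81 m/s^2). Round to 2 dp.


E = (1/8) * rho * g * H^2
E = (1/8) * 1025.8 * 9.81 * 4.72^2
E = 0.125 * 1025.8 * 9.81 * 22.2784
E = 28023.72 J/m^2

28023.72


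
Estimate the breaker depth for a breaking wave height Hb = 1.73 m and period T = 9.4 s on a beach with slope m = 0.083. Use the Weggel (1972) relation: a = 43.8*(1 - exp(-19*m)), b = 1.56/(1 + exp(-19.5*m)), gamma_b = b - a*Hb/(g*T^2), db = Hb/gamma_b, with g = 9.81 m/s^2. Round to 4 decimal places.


a = 43.8 * (1 - exp(-19 * m))
exp(-19 * 0.083) = exp(-1.5770) = 0.206594
a = 43.8 * (1 - 0.206594) = 34.751185
b = 1.56 / (1 + exp(-19.5 * m))
exp(-19.5 * 0.083) = exp(-1.6185) = 0.198196
b = 1.56 / (1 + 0.198196) = 1.301958
Hb / (g * T^2) = 1.73 / (9.81 * 9.4^2) = 1.73 / 866.8116 = 0.00199582
gamma_b = b - a * Hb/(g*T^2) = 1.301958 - 34.751185 * 0.00199582 = 1.232600
db = Hb / gamma_b = 1.73 / 1.232600
db = 1.4035 m

1.4035


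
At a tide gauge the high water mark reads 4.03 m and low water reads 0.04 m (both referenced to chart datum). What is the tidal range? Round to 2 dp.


Tidal range = High water - Low water
Tidal range = 4.03 - (0.04)
Tidal range = 3.99 m

3.99


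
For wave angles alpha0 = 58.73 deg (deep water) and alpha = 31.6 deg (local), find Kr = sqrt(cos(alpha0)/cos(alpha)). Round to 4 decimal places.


Kr = sqrt(cos(alpha0) / cos(alpha))
cos(58.73) = 0.519072
cos(31.6) = 0.851727
Kr = sqrt(0.519072 / 0.851727)
Kr = sqrt(0.609434)
Kr = 0.7807

0.7807


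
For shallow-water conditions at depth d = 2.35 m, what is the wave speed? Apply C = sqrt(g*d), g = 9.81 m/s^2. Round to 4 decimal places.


Using the shallow-water approximation:
C = sqrt(g * d) = sqrt(9.81 * 2.35)
C = sqrt(23.0535)
C = 4.8014 m/s

4.8014


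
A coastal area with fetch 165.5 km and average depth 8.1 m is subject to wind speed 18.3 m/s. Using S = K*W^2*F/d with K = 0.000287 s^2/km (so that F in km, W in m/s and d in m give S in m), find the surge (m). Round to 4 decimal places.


S = K * W^2 * F / d
W^2 = 18.3^2 = 334.89
S = 0.000287 * 334.89 * 165.5 / 8.1
Numerator = 0.000287 * 334.89 * 165.5 = 15.906773
S = 15.906773 / 8.1 = 1.9638 m

1.9638


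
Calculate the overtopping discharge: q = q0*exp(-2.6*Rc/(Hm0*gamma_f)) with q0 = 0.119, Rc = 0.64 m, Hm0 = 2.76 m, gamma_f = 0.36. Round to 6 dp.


q = q0 * exp(-2.6 * Rc / (Hm0 * gamma_f))
Exponent = -2.6 * 0.64 / (2.76 * 0.36)
= -2.6 * 0.64 / 0.9936
= -1.674718
exp(-1.674718) = 0.187361
q = 0.119 * 0.187361
q = 0.022296 m^3/s/m

0.022296


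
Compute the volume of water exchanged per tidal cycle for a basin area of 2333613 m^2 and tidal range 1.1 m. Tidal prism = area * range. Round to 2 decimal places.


Tidal prism = Area * Tidal range
P = 2333613 * 1.1
P = 2566974.30 m^3

2566974.30


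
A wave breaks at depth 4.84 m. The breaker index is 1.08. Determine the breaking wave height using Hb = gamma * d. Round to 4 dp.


Hb = gamma * d
Hb = 1.08 * 4.84
Hb = 5.2272 m

5.2272


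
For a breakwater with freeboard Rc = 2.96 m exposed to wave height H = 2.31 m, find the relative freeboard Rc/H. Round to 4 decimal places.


Relative freeboard = Rc / H
= 2.96 / 2.31
= 1.2814

1.2814


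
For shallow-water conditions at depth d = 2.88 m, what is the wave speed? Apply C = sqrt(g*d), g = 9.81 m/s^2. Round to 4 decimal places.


Using the shallow-water approximation:
C = sqrt(g * d) = sqrt(9.81 * 2.88)
C = sqrt(28.2528)
C = 5.3153 m/s

5.3153


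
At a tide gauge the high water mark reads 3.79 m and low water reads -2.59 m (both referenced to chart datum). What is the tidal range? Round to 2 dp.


Tidal range = High water - Low water
Tidal range = 3.79 - (-2.59)
Tidal range = 6.38 m

6.38


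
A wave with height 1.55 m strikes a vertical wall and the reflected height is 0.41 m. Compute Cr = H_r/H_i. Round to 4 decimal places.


Cr = H_r / H_i
Cr = 0.41 / 1.55
Cr = 0.2645

0.2645


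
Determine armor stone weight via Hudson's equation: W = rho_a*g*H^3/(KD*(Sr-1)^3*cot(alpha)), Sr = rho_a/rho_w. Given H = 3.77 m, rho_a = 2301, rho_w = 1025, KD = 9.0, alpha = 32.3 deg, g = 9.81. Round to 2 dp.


Sr = rho_a / rho_w = 2301 / 1025 = 2.244878
(Sr - 1) = 1.244878
(Sr - 1)^3 = 1.929214
cot(32.3) = 1 / tan(32.3) = 1 / 0.632174 = 1.581844
Numerator = 2301 * 9.81 * 3.77^3 = 1209510.5940
Denominator = 9.0 * 1.929214 * 1.581844 = 27.465434
W = 1209510.5940 / 27.465434
W = 44037.56 N

44037.56


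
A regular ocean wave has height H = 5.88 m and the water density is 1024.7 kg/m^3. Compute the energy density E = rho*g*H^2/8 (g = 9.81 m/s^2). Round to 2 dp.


E = (1/8) * rho * g * H^2
E = (1/8) * 1024.7 * 9.81 * 5.88^2
E = 0.125 * 1024.7 * 9.81 * 34.5744
E = 43444.06 J/m^2

43444.06


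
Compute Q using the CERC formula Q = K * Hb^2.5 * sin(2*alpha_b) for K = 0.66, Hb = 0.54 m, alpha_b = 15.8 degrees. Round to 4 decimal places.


Q = K * Hb^2.5 * sin(2 * alpha_b)
Hb^2.5 = 0.54^2.5 = 0.214281
sin(2 * 15.8) = sin(31.6) = 0.523986
Q = 0.66 * 0.214281 * 0.523986
Q = 0.0741 m^3/s

0.0741


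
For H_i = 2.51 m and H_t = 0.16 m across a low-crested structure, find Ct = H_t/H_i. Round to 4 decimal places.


Ct = H_t / H_i
Ct = 0.16 / 2.51
Ct = 0.0637

0.0637


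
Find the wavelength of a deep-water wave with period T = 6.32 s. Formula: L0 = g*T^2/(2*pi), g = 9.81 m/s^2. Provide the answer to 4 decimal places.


L0 = g * T^2 / (2 * pi)
L0 = 9.81 * 6.32^2 / (2 * pi)
L0 = 9.81 * 39.9424 / 6.28319
L0 = 391.8349 / 6.28319
L0 = 62.3625 m

62.3625


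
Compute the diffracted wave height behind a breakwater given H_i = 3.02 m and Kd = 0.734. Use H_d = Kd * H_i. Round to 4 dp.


H_d = Kd * H_i
H_d = 0.734 * 3.02
H_d = 2.2167 m

2.2167


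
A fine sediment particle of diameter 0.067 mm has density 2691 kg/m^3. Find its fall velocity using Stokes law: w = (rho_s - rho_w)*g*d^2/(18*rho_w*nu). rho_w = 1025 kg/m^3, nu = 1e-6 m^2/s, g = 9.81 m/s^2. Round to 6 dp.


w = (rho_s - rho_w) * g * d^2 / (18 * rho_w * nu)
d = 0.067 mm = 0.000067 m
rho_s - rho_w = 2691 - 1025 = 1666
Numerator = 1666 * 9.81 * (0.000067)^2 = 0.000073365792
Denominator = 18 * 1025 * 1e-6 = 0.018450
w = 0.003976 m/s

0.003976


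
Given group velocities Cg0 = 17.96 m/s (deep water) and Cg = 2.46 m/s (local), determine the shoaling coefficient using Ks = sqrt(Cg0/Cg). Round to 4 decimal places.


Ks = sqrt(Cg0 / Cg)
Ks = sqrt(17.96 / 2.46)
Ks = sqrt(7.3008)
Ks = 2.7020

2.7020


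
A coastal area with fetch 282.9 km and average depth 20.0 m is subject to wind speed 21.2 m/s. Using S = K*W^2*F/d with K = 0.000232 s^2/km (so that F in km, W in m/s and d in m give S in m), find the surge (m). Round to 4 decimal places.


S = K * W^2 * F / d
W^2 = 21.2^2 = 449.44
S = 0.000232 * 449.44 * 282.9 / 20.0
Numerator = 0.000232 * 449.44 * 282.9 = 29.498006
S = 29.498006 / 20.0 = 1.4749 m

1.4749


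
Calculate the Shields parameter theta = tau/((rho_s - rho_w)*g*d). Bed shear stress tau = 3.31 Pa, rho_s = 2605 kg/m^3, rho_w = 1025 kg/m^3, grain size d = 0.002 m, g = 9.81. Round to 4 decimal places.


theta = tau / ((rho_s - rho_w) * g * d)
rho_s - rho_w = 2605 - 1025 = 1580
Denominator = 1580 * 9.81 * 0.002 = 30.999600
theta = 3.31 / 30.999600
theta = 0.1068

0.1068


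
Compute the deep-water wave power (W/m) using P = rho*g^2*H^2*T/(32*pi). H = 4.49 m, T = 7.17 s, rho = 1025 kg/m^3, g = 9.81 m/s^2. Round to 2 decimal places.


P = rho * g^2 * H^2 * T / (32 * pi)
P = 1025 * 9.81^2 * 4.49^2 * 7.17 / (32 * pi)
P = 1025 * 96.2361 * 20.1601 * 7.17 / 100.53096
P = 141831.88 W/m

141831.88


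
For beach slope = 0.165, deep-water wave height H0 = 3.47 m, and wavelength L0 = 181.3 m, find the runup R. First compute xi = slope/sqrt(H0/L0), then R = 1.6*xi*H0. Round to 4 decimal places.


xi = slope / sqrt(H0/L0)
H0/L0 = 3.47/181.3 = 0.019140
sqrt(0.019140) = 0.138346
xi = 0.165 / 0.138346 = 1.192664
R = 1.6 * xi * H0 = 1.6 * 1.192664 * 3.47
R = 6.6217 m

6.6217


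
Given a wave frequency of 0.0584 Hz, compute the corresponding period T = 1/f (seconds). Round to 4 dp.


T = 1 / f
T = 1 / 0.0584
T = 17.1233 s

17.1233


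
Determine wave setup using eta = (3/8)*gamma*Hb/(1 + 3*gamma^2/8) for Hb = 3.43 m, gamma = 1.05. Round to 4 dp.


eta = (3/8) * gamma * Hb / (1 + 3*gamma^2/8)
Numerator = (3/8) * 1.05 * 3.43 = 1.350563
Denominator = 1 + 3*1.05^2/8 = 1 + 0.413438 = 1.413438
eta = 1.350563 / 1.413438
eta = 0.9555 m

0.9555


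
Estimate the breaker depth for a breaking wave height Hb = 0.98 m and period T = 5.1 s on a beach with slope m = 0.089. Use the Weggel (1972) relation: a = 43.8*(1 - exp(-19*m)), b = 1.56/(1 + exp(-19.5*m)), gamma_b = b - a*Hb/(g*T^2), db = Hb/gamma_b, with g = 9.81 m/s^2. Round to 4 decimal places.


a = 43.8 * (1 - exp(-19 * m))
exp(-19 * 0.089) = exp(-1.6910) = 0.184335
a = 43.8 * (1 - 0.184335) = 35.726123
b = 1.56 / (1 + exp(-19.5 * m))
exp(-19.5 * 0.089) = exp(-1.7355) = 0.176312
b = 1.56 / (1 + 0.176312) = 1.326179
Hb / (g * T^2) = 0.98 / (9.81 * 5.1^2) = 0.98 / 255.1581 = 0.00384076
gamma_b = b - a * Hb/(g*T^2) = 1.326179 - 35.726123 * 0.00384076 = 1.188963
db = Hb / gamma_b = 0.98 / 1.188963
db = 0.8242 m

0.8242


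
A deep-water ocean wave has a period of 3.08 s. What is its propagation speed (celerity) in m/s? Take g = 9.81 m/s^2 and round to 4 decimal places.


We use the deep-water celerity formula:
C = g * T / (2 * pi)
C = 9.81 * 3.08 / (2 * 3.14159...)
C = 30.214800 / 6.283185
C = 4.8088 m/s

4.8088


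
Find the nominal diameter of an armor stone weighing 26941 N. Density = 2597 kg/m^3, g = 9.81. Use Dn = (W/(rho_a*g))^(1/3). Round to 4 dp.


V = W / (rho_a * g)
V = 26941 / (2597 * 9.81)
V = 26941 / 25476.57
V = 1.057481 m^3
Dn = V^(1/3) = 1.057481^(1/3)
Dn = 1.0188 m

1.0188


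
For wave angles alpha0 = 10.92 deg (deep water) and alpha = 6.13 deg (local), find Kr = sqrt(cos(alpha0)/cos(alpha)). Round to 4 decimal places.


Kr = sqrt(cos(alpha0) / cos(alpha))
cos(10.92) = 0.981893
cos(6.13) = 0.994282
Kr = sqrt(0.981893 / 0.994282)
Kr = sqrt(0.987539)
Kr = 0.9938

0.9938


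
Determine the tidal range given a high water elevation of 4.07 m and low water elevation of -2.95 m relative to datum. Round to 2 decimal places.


Tidal range = High water - Low water
Tidal range = 4.07 - (-2.95)
Tidal range = 7.02 m

7.02


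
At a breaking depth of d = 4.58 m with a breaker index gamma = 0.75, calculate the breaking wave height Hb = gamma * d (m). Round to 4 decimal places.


Hb = gamma * d
Hb = 0.75 * 4.58
Hb = 3.4350 m

3.4350


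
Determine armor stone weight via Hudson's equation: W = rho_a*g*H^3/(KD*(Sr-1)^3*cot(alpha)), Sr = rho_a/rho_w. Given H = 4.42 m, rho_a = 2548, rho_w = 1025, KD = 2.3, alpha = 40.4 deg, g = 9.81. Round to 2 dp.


Sr = rho_a / rho_w = 2548 / 1025 = 2.485854
(Sr - 1) = 1.485854
(Sr - 1)^3 = 3.280410
cot(40.4) = 1 / tan(40.4) = 1 / 0.851067 = 1.174996
Numerator = 2548 * 9.81 * 4.42^3 = 2158416.4343
Denominator = 2.3 * 3.280410 * 1.174996 = 8.865278
W = 2158416.4343 / 8.865278
W = 243468.56 N

243468.56


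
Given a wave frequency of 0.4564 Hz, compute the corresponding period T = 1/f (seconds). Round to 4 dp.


T = 1 / f
T = 1 / 0.4564
T = 2.1911 s

2.1911


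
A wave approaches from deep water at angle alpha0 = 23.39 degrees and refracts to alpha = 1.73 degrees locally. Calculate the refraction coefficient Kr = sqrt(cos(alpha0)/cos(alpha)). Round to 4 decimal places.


Kr = sqrt(cos(alpha0) / cos(alpha))
cos(23.39) = 0.917824
cos(1.73) = 0.999544
Kr = sqrt(0.917824 / 0.999544)
Kr = sqrt(0.918242)
Kr = 0.9582

0.9582


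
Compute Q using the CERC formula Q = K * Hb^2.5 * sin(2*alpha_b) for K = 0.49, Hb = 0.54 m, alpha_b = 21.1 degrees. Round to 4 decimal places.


Q = K * Hb^2.5 * sin(2 * alpha_b)
Hb^2.5 = 0.54^2.5 = 0.214281
sin(2 * 21.1) = sin(42.2) = 0.671721
Q = 0.49 * 0.214281 * 0.671721
Q = 0.0705 m^3/s

0.0705


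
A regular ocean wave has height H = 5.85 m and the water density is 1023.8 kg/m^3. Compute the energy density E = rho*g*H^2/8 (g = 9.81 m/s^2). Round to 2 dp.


E = (1/8) * rho * g * H^2
E = (1/8) * 1023.8 * 9.81 * 5.85^2
E = 0.125 * 1023.8 * 9.81 * 34.2225
E = 42964.12 J/m^2

42964.12


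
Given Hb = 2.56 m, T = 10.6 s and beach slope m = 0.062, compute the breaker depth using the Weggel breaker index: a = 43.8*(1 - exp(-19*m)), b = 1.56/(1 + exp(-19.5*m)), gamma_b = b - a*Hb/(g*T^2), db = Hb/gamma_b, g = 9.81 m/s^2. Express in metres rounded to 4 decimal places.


a = 43.8 * (1 - exp(-19 * m))
exp(-19 * 0.062) = exp(-1.1780) = 0.307894
a = 43.8 * (1 - 0.307894) = 30.314247
b = 1.56 / (1 + exp(-19.5 * m))
exp(-19.5 * 0.062) = exp(-1.2090) = 0.298496
b = 1.56 / (1 + 0.298496) = 1.201390
Hb / (g * T^2) = 2.56 / (9.81 * 10.6^2) = 2.56 / 1102.2516 = 0.00232252
gamma_b = b - a * Hb/(g*T^2) = 1.201390 - 30.314247 * 0.00232252 = 1.130985
db = Hb / gamma_b = 2.56 / 1.130985
db = 2.2635 m

2.2635


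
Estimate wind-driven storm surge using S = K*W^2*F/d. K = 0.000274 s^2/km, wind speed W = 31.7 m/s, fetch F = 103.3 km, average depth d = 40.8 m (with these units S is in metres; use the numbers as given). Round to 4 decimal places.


S = K * W^2 * F / d
W^2 = 31.7^2 = 1004.89
S = 0.000274 * 1004.89 * 103.3 / 40.8
Numerator = 0.000274 * 1004.89 * 103.3 = 28.442608
S = 28.442608 / 40.8 = 0.6971 m

0.6971


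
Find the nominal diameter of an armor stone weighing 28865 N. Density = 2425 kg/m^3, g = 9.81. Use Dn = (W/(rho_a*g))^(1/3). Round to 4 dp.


V = W / (rho_a * g)
V = 28865 / (2425 * 9.81)
V = 28865 / 23789.25
V = 1.213363 m^3
Dn = V^(1/3) = 1.213363^(1/3)
Dn = 1.0666 m

1.0666


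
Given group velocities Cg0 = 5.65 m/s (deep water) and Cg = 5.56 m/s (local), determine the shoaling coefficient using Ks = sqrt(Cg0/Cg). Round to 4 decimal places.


Ks = sqrt(Cg0 / Cg)
Ks = sqrt(5.65 / 5.56)
Ks = sqrt(1.0162)
Ks = 1.0081

1.0081


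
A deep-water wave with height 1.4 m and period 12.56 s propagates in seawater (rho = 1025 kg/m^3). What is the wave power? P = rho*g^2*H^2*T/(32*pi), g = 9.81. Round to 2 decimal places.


P = rho * g^2 * H^2 * T / (32 * pi)
P = 1025 * 9.81^2 * 1.4^2 * 12.56 / (32 * pi)
P = 1025 * 96.2361 * 1.9600 * 12.56 / 100.53096
P = 24155.04 W/m

24155.04


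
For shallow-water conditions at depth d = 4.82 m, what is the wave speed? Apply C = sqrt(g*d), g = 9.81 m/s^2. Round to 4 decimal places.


Using the shallow-water approximation:
C = sqrt(g * d) = sqrt(9.81 * 4.82)
C = sqrt(47.2842)
C = 6.8764 m/s

6.8764


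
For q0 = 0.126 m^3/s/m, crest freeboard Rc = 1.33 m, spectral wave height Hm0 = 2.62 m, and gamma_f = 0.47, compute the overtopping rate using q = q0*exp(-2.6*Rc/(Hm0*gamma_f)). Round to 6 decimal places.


q = q0 * exp(-2.6 * Rc / (Hm0 * gamma_f))
Exponent = -2.6 * 1.33 / (2.62 * 0.47)
= -2.6 * 1.33 / 1.2314
= -2.808186
exp(-2.808186) = 0.060314
q = 0.126 * 0.060314
q = 0.007600 m^3/s/m

0.007600


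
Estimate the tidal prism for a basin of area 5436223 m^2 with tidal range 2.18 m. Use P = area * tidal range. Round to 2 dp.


Tidal prism = Area * Tidal range
P = 5436223 * 2.18
P = 11850966.14 m^3

11850966.14


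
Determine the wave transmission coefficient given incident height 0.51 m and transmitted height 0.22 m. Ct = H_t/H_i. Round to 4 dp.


Ct = H_t / H_i
Ct = 0.22 / 0.51
Ct = 0.4314

0.4314


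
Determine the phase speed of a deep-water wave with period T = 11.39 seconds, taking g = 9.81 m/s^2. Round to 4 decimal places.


We use the deep-water celerity formula:
C = g * T / (2 * pi)
C = 9.81 * 11.39 / (2 * 3.14159...)
C = 111.735900 / 6.283185
C = 17.7833 m/s

17.7833


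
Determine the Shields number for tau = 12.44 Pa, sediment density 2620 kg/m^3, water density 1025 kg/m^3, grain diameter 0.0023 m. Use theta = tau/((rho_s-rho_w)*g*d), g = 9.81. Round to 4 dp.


theta = tau / ((rho_s - rho_w) * g * d)
rho_s - rho_w = 2620 - 1025 = 1595
Denominator = 1595 * 9.81 * 0.0023 = 35.987985
theta = 12.44 / 35.987985
theta = 0.3457

0.3457


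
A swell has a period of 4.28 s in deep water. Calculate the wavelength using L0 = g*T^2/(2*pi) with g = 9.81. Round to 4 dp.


L0 = g * T^2 / (2 * pi)
L0 = 9.81 * 4.28^2 / (2 * pi)
L0 = 9.81 * 18.3184 / 6.28319
L0 = 179.7035 / 6.28319
L0 = 28.6007 m

28.6007


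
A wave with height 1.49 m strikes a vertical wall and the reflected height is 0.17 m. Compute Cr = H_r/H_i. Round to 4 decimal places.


Cr = H_r / H_i
Cr = 0.17 / 1.49
Cr = 0.1141

0.1141


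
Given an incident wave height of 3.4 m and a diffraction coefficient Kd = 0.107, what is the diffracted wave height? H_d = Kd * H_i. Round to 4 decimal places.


H_d = Kd * H_i
H_d = 0.107 * 3.4
H_d = 0.3638 m

0.3638


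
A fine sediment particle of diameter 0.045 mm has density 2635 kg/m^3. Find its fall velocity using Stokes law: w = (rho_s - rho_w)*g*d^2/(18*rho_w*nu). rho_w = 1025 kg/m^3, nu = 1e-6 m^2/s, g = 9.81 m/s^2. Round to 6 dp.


w = (rho_s - rho_w) * g * d^2 / (18 * rho_w * nu)
d = 0.045 mm = 0.000045 m
rho_s - rho_w = 2635 - 1025 = 1610
Numerator = 1610 * 9.81 * (0.000045)^2 = 0.000031983052
Denominator = 18 * 1025 * 1e-6 = 0.018450
w = 0.001733 m/s

0.001733


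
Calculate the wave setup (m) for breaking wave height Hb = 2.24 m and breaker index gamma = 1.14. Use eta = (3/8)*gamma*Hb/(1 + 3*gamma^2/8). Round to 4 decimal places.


eta = (3/8) * gamma * Hb / (1 + 3*gamma^2/8)
Numerator = (3/8) * 1.14 * 2.24 = 0.957600
Denominator = 1 + 3*1.14^2/8 = 1 + 0.487350 = 1.487350
eta = 0.957600 / 1.487350
eta = 0.6438 m

0.6438
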